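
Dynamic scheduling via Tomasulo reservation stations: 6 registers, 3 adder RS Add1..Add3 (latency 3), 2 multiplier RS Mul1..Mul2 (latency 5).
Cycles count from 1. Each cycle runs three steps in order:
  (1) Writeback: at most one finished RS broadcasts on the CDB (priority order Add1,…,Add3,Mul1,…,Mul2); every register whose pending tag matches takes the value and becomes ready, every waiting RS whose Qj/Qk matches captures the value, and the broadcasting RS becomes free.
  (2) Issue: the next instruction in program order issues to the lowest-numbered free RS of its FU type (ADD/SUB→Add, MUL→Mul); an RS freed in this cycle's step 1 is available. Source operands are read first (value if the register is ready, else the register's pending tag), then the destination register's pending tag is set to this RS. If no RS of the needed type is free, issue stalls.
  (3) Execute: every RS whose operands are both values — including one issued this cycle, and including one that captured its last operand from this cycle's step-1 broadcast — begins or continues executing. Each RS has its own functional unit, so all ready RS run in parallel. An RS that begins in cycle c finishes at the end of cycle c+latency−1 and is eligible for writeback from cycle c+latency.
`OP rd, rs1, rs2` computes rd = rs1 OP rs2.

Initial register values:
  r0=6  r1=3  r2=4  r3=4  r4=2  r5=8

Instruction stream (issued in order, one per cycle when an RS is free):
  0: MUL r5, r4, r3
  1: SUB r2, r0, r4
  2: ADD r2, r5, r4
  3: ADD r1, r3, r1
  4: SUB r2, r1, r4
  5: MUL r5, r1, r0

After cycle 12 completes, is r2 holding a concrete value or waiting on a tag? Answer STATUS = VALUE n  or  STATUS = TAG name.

STATUS = VALUE 5

  c1: issue MUL r5<-Mul1  regs: r0:6,r1:3,r2:4,r3:4,r4:2,r5:Mul1
  c2: issue SUB r2<-Add1  regs: r0:6,r1:3,r2:Add1,r3:4,r4:2,r5:Mul1
  c3: issue ADD r2<-Add2  regs: r0:6,r1:3,r2:Add2,r3:4,r4:2,r5:Mul1
  c4: issue ADD r1<-Add3  regs: r0:6,r1:Add3,r2:Add2,r3:4,r4:2,r5:Mul1
  c5: CDB Add1=4; issue SUB r2<-Add1  regs: r0:6,r1:Add3,r2:Add1,r3:4,r4:2,r5:Mul1
  c6: CDB Mul1=8; issue MUL r5<-Mul1  regs: r0:6,r1:Add3,r2:Add1,r3:4,r4:2,r5:Mul1
  c7: CDB Add3=7  regs: r0:6,r1:7,r2:Add1,r3:4,r4:2,r5:Mul1
  c8: -  regs: r0:6,r1:7,r2:Add1,r3:4,r4:2,r5:Mul1
  c9: CDB Add2=10  regs: r0:6,r1:7,r2:Add1,r3:4,r4:2,r5:Mul1
  c10: CDB Add1=5  regs: r0:6,r1:7,r2:5,r3:4,r4:2,r5:Mul1
  c11: -  regs: r0:6,r1:7,r2:5,r3:4,r4:2,r5:Mul1
  c12: CDB Mul1=42  regs: r0:6,r1:7,r2:5,r3:4,r4:2,r5:42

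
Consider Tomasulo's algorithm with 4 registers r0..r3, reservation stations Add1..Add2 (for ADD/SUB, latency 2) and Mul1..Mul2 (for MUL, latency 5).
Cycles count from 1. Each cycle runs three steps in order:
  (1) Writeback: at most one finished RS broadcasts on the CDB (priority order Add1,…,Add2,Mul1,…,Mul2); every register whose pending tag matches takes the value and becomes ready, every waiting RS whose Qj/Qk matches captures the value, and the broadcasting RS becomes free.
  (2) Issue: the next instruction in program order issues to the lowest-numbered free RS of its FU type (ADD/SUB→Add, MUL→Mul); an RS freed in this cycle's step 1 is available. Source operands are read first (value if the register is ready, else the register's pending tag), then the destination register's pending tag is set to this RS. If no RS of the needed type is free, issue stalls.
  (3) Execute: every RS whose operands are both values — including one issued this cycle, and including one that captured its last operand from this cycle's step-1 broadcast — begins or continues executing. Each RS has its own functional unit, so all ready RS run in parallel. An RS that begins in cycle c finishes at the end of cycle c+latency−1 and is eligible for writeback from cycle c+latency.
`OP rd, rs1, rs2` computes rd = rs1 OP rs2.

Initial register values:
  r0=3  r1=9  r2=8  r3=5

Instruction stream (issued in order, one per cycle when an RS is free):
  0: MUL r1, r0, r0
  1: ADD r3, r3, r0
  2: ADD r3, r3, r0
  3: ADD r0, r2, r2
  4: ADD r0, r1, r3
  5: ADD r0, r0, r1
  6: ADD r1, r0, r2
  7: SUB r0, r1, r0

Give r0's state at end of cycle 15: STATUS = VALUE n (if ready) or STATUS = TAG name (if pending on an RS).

STATUS = TAG Add2

  c1: issue MUL r1<-Mul1  regs: r0:3,r1:Mul1,r2:8,r3:5
  c2: issue ADD r3<-Add1  regs: r0:3,r1:Mul1,r2:8,r3:Add1
  c3: issue ADD r3<-Add2  regs: r0:3,r1:Mul1,r2:8,r3:Add2
  c4: CDB Add1=8; issue ADD r0<-Add1  regs: r0:Add1,r1:Mul1,r2:8,r3:Add2
  c5: stall  regs: r0:Add1,r1:Mul1,r2:8,r3:Add2
  c6: CDB Add1=16; issue ADD r0<-Add1  regs: r0:Add1,r1:Mul1,r2:8,r3:Add2
  c7: CDB Add2=11; issue ADD r0<-Add2  regs: r0:Add2,r1:Mul1,r2:8,r3:11
  c8: CDB Mul1=9; stall  regs: r0:Add2,r1:9,r2:8,r3:11
  c9: stall  regs: r0:Add2,r1:9,r2:8,r3:11
  c10: CDB Add1=20; issue ADD r1<-Add1  regs: r0:Add2,r1:Add1,r2:8,r3:11
  c11: stall  regs: r0:Add2,r1:Add1,r2:8,r3:11
  c12: CDB Add2=29; issue SUB r0<-Add2  regs: r0:Add2,r1:Add1,r2:8,r3:11
  c13: -  regs: r0:Add2,r1:Add1,r2:8,r3:11
  c14: CDB Add1=37  regs: r0:Add2,r1:37,r2:8,r3:11
  c15: -  regs: r0:Add2,r1:37,r2:8,r3:11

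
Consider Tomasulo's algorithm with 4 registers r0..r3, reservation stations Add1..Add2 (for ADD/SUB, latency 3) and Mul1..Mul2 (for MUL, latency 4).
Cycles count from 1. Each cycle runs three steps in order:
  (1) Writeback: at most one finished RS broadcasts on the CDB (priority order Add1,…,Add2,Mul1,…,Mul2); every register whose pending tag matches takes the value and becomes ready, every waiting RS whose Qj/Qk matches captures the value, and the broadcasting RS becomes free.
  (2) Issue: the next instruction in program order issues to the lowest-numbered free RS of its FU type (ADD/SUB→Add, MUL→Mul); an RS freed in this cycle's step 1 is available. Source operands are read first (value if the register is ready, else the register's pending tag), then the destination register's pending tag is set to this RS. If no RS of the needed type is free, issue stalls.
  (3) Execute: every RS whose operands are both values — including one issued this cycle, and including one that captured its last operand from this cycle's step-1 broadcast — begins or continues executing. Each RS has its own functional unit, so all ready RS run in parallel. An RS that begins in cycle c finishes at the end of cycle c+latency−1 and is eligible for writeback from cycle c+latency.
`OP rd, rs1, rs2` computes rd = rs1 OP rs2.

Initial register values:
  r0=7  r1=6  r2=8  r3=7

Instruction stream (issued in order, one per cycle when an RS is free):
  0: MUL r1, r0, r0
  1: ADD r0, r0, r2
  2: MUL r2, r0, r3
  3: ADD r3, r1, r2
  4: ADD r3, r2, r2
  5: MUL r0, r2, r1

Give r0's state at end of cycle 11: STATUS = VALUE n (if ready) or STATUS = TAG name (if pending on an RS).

cycle 1: issue MUL r1<-Mul1 // r0:7,r1:Mul1,r2:8,r3:7
cycle 2: issue ADD r0<-Add1 // r0:Add1,r1:Mul1,r2:8,r3:7
cycle 3: issue MUL r2<-Mul2 // r0:Add1,r1:Mul1,r2:Mul2,r3:7
cycle 4: issue ADD r3<-Add2 // r0:Add1,r1:Mul1,r2:Mul2,r3:Add2
cycle 5: CDB Add1=15; issue ADD r3<-Add1 // r0:15,r1:Mul1,r2:Mul2,r3:Add1
cycle 6: CDB Mul1=49; issue MUL r0<-Mul1 // r0:Mul1,r1:49,r2:Mul2,r3:Add1
cycle 7: - // r0:Mul1,r1:49,r2:Mul2,r3:Add1
cycle 8: - // r0:Mul1,r1:49,r2:Mul2,r3:Add1
cycle 9: CDB Mul2=105 // r0:Mul1,r1:49,r2:105,r3:Add1
cycle 10: - // r0:Mul1,r1:49,r2:105,r3:Add1
cycle 11: - // r0:Mul1,r1:49,r2:105,r3:Add1

STATUS = TAG Mul1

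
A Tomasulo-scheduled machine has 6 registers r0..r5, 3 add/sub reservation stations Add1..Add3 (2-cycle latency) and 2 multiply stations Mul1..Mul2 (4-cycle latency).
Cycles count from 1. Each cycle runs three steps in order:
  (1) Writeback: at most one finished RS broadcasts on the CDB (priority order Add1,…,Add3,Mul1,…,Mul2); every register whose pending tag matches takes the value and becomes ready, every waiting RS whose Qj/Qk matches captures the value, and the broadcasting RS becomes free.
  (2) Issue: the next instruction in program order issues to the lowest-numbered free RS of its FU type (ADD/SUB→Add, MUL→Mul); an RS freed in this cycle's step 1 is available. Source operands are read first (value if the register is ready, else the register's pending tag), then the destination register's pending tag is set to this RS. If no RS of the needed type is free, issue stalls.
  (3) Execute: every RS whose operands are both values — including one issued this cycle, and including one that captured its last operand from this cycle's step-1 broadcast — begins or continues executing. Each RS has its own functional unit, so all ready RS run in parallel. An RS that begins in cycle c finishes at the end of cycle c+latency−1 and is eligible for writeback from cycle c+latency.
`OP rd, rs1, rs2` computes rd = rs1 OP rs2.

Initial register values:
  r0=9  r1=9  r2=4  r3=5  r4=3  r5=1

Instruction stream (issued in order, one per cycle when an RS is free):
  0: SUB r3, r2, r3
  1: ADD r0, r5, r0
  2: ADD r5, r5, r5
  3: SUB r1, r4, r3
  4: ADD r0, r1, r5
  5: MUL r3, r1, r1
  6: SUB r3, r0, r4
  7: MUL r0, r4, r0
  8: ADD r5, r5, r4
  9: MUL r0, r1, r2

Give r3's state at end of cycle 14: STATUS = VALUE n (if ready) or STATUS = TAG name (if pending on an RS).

STATUS = VALUE 3

c1: issue SUB r3<-Add1 | r0:9,r1:9,r2:4,r3:Add1,r4:3,r5:1
c2: issue ADD r0<-Add2 | r0:Add2,r1:9,r2:4,r3:Add1,r4:3,r5:1
c3: CDB Add1=-1; issue ADD r5<-Add1 | r0:Add2,r1:9,r2:4,r3:-1,r4:3,r5:Add1
c4: CDB Add2=10; issue SUB r1<-Add2 | r0:10,r1:Add2,r2:4,r3:-1,r4:3,r5:Add1
c5: CDB Add1=2; issue ADD r0<-Add1 | r0:Add1,r1:Add2,r2:4,r3:-1,r4:3,r5:2
c6: CDB Add2=4; issue MUL r3<-Mul1 | r0:Add1,r1:4,r2:4,r3:Mul1,r4:3,r5:2
c7: issue SUB r3<-Add2 | r0:Add1,r1:4,r2:4,r3:Add2,r4:3,r5:2
c8: CDB Add1=6; issue MUL r0<-Mul2 | r0:Mul2,r1:4,r2:4,r3:Add2,r4:3,r5:2
c9: issue ADD r5<-Add1 | r0:Mul2,r1:4,r2:4,r3:Add2,r4:3,r5:Add1
c10: CDB Add2=3; stall | r0:Mul2,r1:4,r2:4,r3:3,r4:3,r5:Add1
c11: CDB Add1=5; stall | r0:Mul2,r1:4,r2:4,r3:3,r4:3,r5:5
c12: CDB Mul1=16; issue MUL r0<-Mul1 | r0:Mul1,r1:4,r2:4,r3:3,r4:3,r5:5
c13: CDB Mul2=18 | r0:Mul1,r1:4,r2:4,r3:3,r4:3,r5:5
c14: - | r0:Mul1,r1:4,r2:4,r3:3,r4:3,r5:5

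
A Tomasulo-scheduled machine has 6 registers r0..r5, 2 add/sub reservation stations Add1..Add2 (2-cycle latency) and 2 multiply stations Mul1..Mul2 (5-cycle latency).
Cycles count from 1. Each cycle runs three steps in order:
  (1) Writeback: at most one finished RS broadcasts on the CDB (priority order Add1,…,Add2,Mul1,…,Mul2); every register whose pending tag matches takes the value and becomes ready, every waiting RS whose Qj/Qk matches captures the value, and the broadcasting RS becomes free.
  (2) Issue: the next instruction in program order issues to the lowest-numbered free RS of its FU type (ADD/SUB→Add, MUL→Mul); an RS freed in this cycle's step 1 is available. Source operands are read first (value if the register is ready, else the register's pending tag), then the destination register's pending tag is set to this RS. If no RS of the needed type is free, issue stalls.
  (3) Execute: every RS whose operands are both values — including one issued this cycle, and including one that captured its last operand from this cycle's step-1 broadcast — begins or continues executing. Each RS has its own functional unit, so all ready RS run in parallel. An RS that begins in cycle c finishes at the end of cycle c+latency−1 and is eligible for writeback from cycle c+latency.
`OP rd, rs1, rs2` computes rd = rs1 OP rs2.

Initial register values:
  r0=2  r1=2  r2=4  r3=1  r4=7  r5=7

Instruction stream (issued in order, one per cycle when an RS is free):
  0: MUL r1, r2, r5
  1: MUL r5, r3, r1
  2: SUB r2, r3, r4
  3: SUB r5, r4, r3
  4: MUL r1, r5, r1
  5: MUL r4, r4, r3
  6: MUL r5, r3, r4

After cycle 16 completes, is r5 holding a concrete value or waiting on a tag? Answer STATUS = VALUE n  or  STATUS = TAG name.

STATUS = TAG Mul2

c1: issue MUL r1<-Mul1 | r0:2,r1:Mul1,r2:4,r3:1,r4:7,r5:7
c2: issue MUL r5<-Mul2 | r0:2,r1:Mul1,r2:4,r3:1,r4:7,r5:Mul2
c3: issue SUB r2<-Add1 | r0:2,r1:Mul1,r2:Add1,r3:1,r4:7,r5:Mul2
c4: issue SUB r5<-Add2 | r0:2,r1:Mul1,r2:Add1,r3:1,r4:7,r5:Add2
c5: CDB Add1=-6; stall | r0:2,r1:Mul1,r2:-6,r3:1,r4:7,r5:Add2
c6: CDB Add2=6; stall | r0:2,r1:Mul1,r2:-6,r3:1,r4:7,r5:6
c7: CDB Mul1=28; issue MUL r1<-Mul1 | r0:2,r1:Mul1,r2:-6,r3:1,r4:7,r5:6
c8: stall | r0:2,r1:Mul1,r2:-6,r3:1,r4:7,r5:6
c9: stall | r0:2,r1:Mul1,r2:-6,r3:1,r4:7,r5:6
c10: stall | r0:2,r1:Mul1,r2:-6,r3:1,r4:7,r5:6
c11: stall | r0:2,r1:Mul1,r2:-6,r3:1,r4:7,r5:6
c12: CDB Mul1=168; issue MUL r4<-Mul1 | r0:2,r1:168,r2:-6,r3:1,r4:Mul1,r5:6
c13: CDB Mul2=28; issue MUL r5<-Mul2 | r0:2,r1:168,r2:-6,r3:1,r4:Mul1,r5:Mul2
c14: - | r0:2,r1:168,r2:-6,r3:1,r4:Mul1,r5:Mul2
c15: - | r0:2,r1:168,r2:-6,r3:1,r4:Mul1,r5:Mul2
c16: - | r0:2,r1:168,r2:-6,r3:1,r4:Mul1,r5:Mul2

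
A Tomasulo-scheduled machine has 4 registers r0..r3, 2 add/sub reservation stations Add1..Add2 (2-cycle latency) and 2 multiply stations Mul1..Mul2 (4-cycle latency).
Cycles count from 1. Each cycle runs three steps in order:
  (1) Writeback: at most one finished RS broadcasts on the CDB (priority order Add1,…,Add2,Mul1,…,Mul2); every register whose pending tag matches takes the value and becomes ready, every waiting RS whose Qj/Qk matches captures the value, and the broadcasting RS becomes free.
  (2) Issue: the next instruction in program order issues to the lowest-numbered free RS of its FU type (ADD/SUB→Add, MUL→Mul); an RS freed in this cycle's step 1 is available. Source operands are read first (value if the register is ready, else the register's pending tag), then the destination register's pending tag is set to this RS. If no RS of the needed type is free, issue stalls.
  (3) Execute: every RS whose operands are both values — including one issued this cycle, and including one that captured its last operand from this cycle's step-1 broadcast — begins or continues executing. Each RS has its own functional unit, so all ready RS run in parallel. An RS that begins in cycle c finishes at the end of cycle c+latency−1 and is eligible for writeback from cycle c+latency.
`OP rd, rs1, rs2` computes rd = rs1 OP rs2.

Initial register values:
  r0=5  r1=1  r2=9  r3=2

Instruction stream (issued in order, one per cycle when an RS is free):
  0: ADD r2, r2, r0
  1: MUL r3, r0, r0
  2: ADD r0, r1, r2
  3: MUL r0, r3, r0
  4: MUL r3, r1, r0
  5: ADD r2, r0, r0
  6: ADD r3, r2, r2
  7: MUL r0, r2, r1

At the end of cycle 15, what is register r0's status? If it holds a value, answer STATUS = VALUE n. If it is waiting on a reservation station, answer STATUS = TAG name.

STATUS = TAG Mul2

cycle 1: issue ADD r2<-Add1 // r0:5,r1:1,r2:Add1,r3:2
cycle 2: issue MUL r3<-Mul1 // r0:5,r1:1,r2:Add1,r3:Mul1
cycle 3: CDB Add1=14; issue ADD r0<-Add1 // r0:Add1,r1:1,r2:14,r3:Mul1
cycle 4: issue MUL r0<-Mul2 // r0:Mul2,r1:1,r2:14,r3:Mul1
cycle 5: CDB Add1=15; stall // r0:Mul2,r1:1,r2:14,r3:Mul1
cycle 6: CDB Mul1=25; issue MUL r3<-Mul1 // r0:Mul2,r1:1,r2:14,r3:Mul1
cycle 7: issue ADD r2<-Add1 // r0:Mul2,r1:1,r2:Add1,r3:Mul1
cycle 8: issue ADD r3<-Add2 // r0:Mul2,r1:1,r2:Add1,r3:Add2
cycle 9: stall // r0:Mul2,r1:1,r2:Add1,r3:Add2
cycle 10: CDB Mul2=375; issue MUL r0<-Mul2 // r0:Mul2,r1:1,r2:Add1,r3:Add2
cycle 11: - // r0:Mul2,r1:1,r2:Add1,r3:Add2
cycle 12: CDB Add1=750 // r0:Mul2,r1:1,r2:750,r3:Add2
cycle 13: - // r0:Mul2,r1:1,r2:750,r3:Add2
cycle 14: CDB Add2=1500 // r0:Mul2,r1:1,r2:750,r3:1500
cycle 15: CDB Mul1=375 // r0:Mul2,r1:1,r2:750,r3:1500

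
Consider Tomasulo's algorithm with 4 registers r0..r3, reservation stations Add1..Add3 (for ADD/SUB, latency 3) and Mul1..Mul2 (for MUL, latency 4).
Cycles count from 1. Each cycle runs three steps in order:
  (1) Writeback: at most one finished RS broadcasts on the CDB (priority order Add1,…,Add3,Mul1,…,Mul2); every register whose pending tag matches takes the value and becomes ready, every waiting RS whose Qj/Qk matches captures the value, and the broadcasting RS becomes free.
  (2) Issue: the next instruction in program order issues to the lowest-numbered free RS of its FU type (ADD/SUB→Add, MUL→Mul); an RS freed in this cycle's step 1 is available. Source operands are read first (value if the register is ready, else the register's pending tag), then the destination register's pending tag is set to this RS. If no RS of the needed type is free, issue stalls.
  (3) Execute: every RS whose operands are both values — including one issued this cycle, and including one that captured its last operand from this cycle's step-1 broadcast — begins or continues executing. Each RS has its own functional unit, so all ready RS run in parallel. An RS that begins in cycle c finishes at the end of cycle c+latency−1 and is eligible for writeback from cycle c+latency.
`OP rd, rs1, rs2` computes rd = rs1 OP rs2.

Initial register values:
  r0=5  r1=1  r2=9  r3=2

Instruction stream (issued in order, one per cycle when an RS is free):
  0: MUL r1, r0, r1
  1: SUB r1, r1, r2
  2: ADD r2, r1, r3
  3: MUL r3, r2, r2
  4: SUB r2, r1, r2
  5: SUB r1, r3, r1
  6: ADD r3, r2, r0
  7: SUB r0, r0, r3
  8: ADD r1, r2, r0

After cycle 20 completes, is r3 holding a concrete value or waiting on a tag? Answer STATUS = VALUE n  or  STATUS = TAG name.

  c1: issue MUL r1<-Mul1  regs: r0:5,r1:Mul1,r2:9,r3:2
  c2: issue SUB r1<-Add1  regs: r0:5,r1:Add1,r2:9,r3:2
  c3: issue ADD r2<-Add2  regs: r0:5,r1:Add1,r2:Add2,r3:2
  c4: issue MUL r3<-Mul2  regs: r0:5,r1:Add1,r2:Add2,r3:Mul2
  c5: CDB Mul1=5; issue SUB r2<-Add3  regs: r0:5,r1:Add1,r2:Add3,r3:Mul2
  c6: stall  regs: r0:5,r1:Add1,r2:Add3,r3:Mul2
  c7: stall  regs: r0:5,r1:Add1,r2:Add3,r3:Mul2
  c8: CDB Add1=-4; issue SUB r1<-Add1  regs: r0:5,r1:Add1,r2:Add3,r3:Mul2
  c9: stall  regs: r0:5,r1:Add1,r2:Add3,r3:Mul2
  c10: stall  regs: r0:5,r1:Add1,r2:Add3,r3:Mul2
  c11: CDB Add2=-2; issue ADD r3<-Add2  regs: r0:5,r1:Add1,r2:Add3,r3:Add2
  c12: stall  regs: r0:5,r1:Add1,r2:Add3,r3:Add2
  c13: stall  regs: r0:5,r1:Add1,r2:Add3,r3:Add2
  c14: CDB Add3=-2; issue SUB r0<-Add3  regs: r0:Add3,r1:Add1,r2:-2,r3:Add2
  c15: CDB Mul2=4; stall  regs: r0:Add3,r1:Add1,r2:-2,r3:Add2
  c16: stall  regs: r0:Add3,r1:Add1,r2:-2,r3:Add2
  c17: CDB Add2=3; issue ADD r1<-Add2  regs: r0:Add3,r1:Add2,r2:-2,r3:3
  c18: CDB Add1=8  regs: r0:Add3,r1:Add2,r2:-2,r3:3
  c19: -  regs: r0:Add3,r1:Add2,r2:-2,r3:3
  c20: CDB Add3=2  regs: r0:2,r1:Add2,r2:-2,r3:3

STATUS = VALUE 3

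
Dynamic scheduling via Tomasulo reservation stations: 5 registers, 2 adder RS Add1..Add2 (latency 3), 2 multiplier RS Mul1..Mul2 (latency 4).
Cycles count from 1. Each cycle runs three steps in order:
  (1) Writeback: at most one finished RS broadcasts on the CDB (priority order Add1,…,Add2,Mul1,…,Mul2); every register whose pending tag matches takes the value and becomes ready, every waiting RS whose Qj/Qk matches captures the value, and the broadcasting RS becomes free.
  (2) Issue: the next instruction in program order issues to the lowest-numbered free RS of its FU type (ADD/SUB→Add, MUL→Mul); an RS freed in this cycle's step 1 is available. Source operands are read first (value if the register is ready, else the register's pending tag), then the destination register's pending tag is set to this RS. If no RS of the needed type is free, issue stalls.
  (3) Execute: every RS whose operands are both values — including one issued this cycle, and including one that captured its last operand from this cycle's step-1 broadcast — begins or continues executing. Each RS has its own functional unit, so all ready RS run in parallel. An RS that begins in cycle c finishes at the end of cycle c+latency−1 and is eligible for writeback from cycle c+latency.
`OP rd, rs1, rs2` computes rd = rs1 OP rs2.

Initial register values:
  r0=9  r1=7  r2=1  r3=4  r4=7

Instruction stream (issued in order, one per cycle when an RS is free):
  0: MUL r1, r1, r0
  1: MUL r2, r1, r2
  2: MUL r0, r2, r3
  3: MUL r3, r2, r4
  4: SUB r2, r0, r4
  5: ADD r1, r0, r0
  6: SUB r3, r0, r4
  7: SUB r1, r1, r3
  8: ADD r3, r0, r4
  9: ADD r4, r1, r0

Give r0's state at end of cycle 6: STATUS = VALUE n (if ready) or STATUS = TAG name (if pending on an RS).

STATUS = TAG Mul1

  c1: issue MUL r1<-Mul1  regs: r0:9,r1:Mul1,r2:1,r3:4,r4:7
  c2: issue MUL r2<-Mul2  regs: r0:9,r1:Mul1,r2:Mul2,r3:4,r4:7
  c3: stall  regs: r0:9,r1:Mul1,r2:Mul2,r3:4,r4:7
  c4: stall  regs: r0:9,r1:Mul1,r2:Mul2,r3:4,r4:7
  c5: CDB Mul1=63; issue MUL r0<-Mul1  regs: r0:Mul1,r1:63,r2:Mul2,r3:4,r4:7
  c6: stall  regs: r0:Mul1,r1:63,r2:Mul2,r3:4,r4:7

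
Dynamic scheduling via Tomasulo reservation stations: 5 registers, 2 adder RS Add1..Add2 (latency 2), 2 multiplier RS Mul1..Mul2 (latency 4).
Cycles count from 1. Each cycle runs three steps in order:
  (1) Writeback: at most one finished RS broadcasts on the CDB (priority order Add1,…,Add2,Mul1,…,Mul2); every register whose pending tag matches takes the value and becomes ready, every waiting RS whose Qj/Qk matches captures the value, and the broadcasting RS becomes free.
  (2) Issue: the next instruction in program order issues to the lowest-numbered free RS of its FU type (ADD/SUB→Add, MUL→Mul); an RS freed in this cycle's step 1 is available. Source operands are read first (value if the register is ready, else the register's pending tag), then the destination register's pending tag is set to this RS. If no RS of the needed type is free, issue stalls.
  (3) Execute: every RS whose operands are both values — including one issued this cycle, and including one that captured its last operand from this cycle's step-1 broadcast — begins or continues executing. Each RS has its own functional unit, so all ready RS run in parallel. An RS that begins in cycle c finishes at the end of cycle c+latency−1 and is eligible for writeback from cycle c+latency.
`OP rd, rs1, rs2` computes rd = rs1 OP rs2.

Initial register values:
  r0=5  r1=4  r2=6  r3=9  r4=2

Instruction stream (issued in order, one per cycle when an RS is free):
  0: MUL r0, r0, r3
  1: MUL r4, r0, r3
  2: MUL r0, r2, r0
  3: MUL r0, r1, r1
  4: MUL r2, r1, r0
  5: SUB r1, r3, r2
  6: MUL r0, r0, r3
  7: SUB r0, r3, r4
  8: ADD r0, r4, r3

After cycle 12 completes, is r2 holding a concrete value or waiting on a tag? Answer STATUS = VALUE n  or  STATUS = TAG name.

STATUS = TAG Mul2

cycle 1: issue MUL r0<-Mul1 // r0:Mul1,r1:4,r2:6,r3:9,r4:2
cycle 2: issue MUL r4<-Mul2 // r0:Mul1,r1:4,r2:6,r3:9,r4:Mul2
cycle 3: stall // r0:Mul1,r1:4,r2:6,r3:9,r4:Mul2
cycle 4: stall // r0:Mul1,r1:4,r2:6,r3:9,r4:Mul2
cycle 5: CDB Mul1=45; issue MUL r0<-Mul1 // r0:Mul1,r1:4,r2:6,r3:9,r4:Mul2
cycle 6: stall // r0:Mul1,r1:4,r2:6,r3:9,r4:Mul2
cycle 7: stall // r0:Mul1,r1:4,r2:6,r3:9,r4:Mul2
cycle 8: stall // r0:Mul1,r1:4,r2:6,r3:9,r4:Mul2
cycle 9: CDB Mul1=270; issue MUL r0<-Mul1 // r0:Mul1,r1:4,r2:6,r3:9,r4:Mul2
cycle 10: CDB Mul2=405; issue MUL r2<-Mul2 // r0:Mul1,r1:4,r2:Mul2,r3:9,r4:405
cycle 11: issue SUB r1<-Add1 // r0:Mul1,r1:Add1,r2:Mul2,r3:9,r4:405
cycle 12: stall // r0:Mul1,r1:Add1,r2:Mul2,r3:9,r4:405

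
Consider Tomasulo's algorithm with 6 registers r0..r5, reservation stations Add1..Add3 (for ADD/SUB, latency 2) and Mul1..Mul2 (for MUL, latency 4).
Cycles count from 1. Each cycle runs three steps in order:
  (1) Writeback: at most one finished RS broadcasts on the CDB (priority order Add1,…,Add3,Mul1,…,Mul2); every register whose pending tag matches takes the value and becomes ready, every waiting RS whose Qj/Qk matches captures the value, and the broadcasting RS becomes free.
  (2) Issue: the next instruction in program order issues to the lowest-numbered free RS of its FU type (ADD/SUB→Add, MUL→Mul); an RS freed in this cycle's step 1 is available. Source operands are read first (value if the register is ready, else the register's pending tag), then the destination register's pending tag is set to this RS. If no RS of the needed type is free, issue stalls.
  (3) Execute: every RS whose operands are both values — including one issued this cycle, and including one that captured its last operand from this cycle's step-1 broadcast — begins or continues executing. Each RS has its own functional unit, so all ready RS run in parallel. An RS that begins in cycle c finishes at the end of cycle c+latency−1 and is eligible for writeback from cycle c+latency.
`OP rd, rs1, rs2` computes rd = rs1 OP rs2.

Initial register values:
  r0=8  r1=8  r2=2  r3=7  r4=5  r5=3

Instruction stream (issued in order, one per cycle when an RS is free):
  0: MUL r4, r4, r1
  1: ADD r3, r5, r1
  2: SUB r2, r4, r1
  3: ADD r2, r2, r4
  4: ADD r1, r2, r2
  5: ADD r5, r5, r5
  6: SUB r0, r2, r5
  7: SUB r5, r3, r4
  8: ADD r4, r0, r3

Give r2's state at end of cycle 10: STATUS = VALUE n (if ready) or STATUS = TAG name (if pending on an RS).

STATUS = VALUE 72

  c1: issue MUL r4<-Mul1  regs: r0:8,r1:8,r2:2,r3:7,r4:Mul1,r5:3
  c2: issue ADD r3<-Add1  regs: r0:8,r1:8,r2:2,r3:Add1,r4:Mul1,r5:3
  c3: issue SUB r2<-Add2  regs: r0:8,r1:8,r2:Add2,r3:Add1,r4:Mul1,r5:3
  c4: CDB Add1=11; issue ADD r2<-Add1  regs: r0:8,r1:8,r2:Add1,r3:11,r4:Mul1,r5:3
  c5: CDB Mul1=40; issue ADD r1<-Add3  regs: r0:8,r1:Add3,r2:Add1,r3:11,r4:40,r5:3
  c6: stall  regs: r0:8,r1:Add3,r2:Add1,r3:11,r4:40,r5:3
  c7: CDB Add2=32; issue ADD r5<-Add2  regs: r0:8,r1:Add3,r2:Add1,r3:11,r4:40,r5:Add2
  c8: stall  regs: r0:8,r1:Add3,r2:Add1,r3:11,r4:40,r5:Add2
  c9: CDB Add1=72; issue SUB r0<-Add1  regs: r0:Add1,r1:Add3,r2:72,r3:11,r4:40,r5:Add2
  c10: CDB Add2=6; issue SUB r5<-Add2  regs: r0:Add1,r1:Add3,r2:72,r3:11,r4:40,r5:Add2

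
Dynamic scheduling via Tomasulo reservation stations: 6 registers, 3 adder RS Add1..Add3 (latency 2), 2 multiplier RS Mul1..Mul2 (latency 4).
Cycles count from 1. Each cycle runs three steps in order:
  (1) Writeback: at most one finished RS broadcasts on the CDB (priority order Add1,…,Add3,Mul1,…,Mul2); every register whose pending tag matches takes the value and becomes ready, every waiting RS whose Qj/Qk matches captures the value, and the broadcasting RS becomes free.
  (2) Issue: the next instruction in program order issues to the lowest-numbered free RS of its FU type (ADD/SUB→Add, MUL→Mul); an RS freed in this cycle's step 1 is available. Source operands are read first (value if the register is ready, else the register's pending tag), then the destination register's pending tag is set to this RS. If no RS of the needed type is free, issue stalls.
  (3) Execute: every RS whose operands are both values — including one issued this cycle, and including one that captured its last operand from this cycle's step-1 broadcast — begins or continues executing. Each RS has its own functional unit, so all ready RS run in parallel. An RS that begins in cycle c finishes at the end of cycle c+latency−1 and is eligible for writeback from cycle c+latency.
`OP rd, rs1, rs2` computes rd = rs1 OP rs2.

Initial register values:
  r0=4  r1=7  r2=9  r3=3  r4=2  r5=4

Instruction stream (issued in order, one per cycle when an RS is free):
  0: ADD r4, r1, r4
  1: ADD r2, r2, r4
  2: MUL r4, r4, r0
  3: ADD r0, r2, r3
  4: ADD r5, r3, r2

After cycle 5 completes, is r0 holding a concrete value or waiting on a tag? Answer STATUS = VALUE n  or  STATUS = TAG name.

  c1: issue ADD r4<-Add1  regs: r0:4,r1:7,r2:9,r3:3,r4:Add1,r5:4
  c2: issue ADD r2<-Add2  regs: r0:4,r1:7,r2:Add2,r3:3,r4:Add1,r5:4
  c3: CDB Add1=9; issue MUL r4<-Mul1  regs: r0:4,r1:7,r2:Add2,r3:3,r4:Mul1,r5:4
  c4: issue ADD r0<-Add1  regs: r0:Add1,r1:7,r2:Add2,r3:3,r4:Mul1,r5:4
  c5: CDB Add2=18; issue ADD r5<-Add2  regs: r0:Add1,r1:7,r2:18,r3:3,r4:Mul1,r5:Add2

STATUS = TAG Add1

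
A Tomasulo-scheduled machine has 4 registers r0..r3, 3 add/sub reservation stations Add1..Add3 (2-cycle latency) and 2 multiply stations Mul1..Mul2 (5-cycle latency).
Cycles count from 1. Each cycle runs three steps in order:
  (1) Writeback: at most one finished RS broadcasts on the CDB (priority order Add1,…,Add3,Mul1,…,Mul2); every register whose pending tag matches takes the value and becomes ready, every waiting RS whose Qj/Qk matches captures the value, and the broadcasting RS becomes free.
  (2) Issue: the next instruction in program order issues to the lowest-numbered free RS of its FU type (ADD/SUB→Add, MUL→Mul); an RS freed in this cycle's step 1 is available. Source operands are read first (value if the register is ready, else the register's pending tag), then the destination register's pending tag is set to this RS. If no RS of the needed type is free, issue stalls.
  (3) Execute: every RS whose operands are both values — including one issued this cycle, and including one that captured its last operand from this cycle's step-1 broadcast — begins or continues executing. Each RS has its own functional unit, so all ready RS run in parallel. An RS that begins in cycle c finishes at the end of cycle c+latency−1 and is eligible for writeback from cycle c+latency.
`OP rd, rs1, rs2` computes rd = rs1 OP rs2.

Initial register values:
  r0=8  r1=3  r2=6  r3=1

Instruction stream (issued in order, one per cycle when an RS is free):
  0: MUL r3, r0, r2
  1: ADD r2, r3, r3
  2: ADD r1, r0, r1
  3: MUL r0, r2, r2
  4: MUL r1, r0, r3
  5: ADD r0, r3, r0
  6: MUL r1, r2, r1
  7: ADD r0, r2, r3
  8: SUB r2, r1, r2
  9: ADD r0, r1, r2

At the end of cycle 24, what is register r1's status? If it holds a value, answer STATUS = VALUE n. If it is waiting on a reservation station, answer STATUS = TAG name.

  c1: issue MUL r3<-Mul1  regs: r0:8,r1:3,r2:6,r3:Mul1
  c2: issue ADD r2<-Add1  regs: r0:8,r1:3,r2:Add1,r3:Mul1
  c3: issue ADD r1<-Add2  regs: r0:8,r1:Add2,r2:Add1,r3:Mul1
  c4: issue MUL r0<-Mul2  regs: r0:Mul2,r1:Add2,r2:Add1,r3:Mul1
  c5: CDB Add2=11; stall  regs: r0:Mul2,r1:11,r2:Add1,r3:Mul1
  c6: CDB Mul1=48; issue MUL r1<-Mul1  regs: r0:Mul2,r1:Mul1,r2:Add1,r3:48
  c7: issue ADD r0<-Add2  regs: r0:Add2,r1:Mul1,r2:Add1,r3:48
  c8: CDB Add1=96; stall  regs: r0:Add2,r1:Mul1,r2:96,r3:48
  c9: stall  regs: r0:Add2,r1:Mul1,r2:96,r3:48
  c10: stall  regs: r0:Add2,r1:Mul1,r2:96,r3:48
  c11: stall  regs: r0:Add2,r1:Mul1,r2:96,r3:48
  c12: stall  regs: r0:Add2,r1:Mul1,r2:96,r3:48
  c13: CDB Mul2=9216; issue MUL r1<-Mul2  regs: r0:Add2,r1:Mul2,r2:96,r3:48
  c14: issue ADD r0<-Add1  regs: r0:Add1,r1:Mul2,r2:96,r3:48
  c15: CDB Add2=9264; issue SUB r2<-Add2  regs: r0:Add1,r1:Mul2,r2:Add2,r3:48
  c16: CDB Add1=144; issue ADD r0<-Add1  regs: r0:Add1,r1:Mul2,r2:Add2,r3:48
  c17: -  regs: r0:Add1,r1:Mul2,r2:Add2,r3:48
  c18: CDB Mul1=442368  regs: r0:Add1,r1:Mul2,r2:Add2,r3:48
  c19: -  regs: r0:Add1,r1:Mul2,r2:Add2,r3:48
  c20: -  regs: r0:Add1,r1:Mul2,r2:Add2,r3:48
  c21: -  regs: r0:Add1,r1:Mul2,r2:Add2,r3:48
  c22: -  regs: r0:Add1,r1:Mul2,r2:Add2,r3:48
  c23: CDB Mul2=42467328  regs: r0:Add1,r1:42467328,r2:Add2,r3:48
  c24: -  regs: r0:Add1,r1:42467328,r2:Add2,r3:48

STATUS = VALUE 42467328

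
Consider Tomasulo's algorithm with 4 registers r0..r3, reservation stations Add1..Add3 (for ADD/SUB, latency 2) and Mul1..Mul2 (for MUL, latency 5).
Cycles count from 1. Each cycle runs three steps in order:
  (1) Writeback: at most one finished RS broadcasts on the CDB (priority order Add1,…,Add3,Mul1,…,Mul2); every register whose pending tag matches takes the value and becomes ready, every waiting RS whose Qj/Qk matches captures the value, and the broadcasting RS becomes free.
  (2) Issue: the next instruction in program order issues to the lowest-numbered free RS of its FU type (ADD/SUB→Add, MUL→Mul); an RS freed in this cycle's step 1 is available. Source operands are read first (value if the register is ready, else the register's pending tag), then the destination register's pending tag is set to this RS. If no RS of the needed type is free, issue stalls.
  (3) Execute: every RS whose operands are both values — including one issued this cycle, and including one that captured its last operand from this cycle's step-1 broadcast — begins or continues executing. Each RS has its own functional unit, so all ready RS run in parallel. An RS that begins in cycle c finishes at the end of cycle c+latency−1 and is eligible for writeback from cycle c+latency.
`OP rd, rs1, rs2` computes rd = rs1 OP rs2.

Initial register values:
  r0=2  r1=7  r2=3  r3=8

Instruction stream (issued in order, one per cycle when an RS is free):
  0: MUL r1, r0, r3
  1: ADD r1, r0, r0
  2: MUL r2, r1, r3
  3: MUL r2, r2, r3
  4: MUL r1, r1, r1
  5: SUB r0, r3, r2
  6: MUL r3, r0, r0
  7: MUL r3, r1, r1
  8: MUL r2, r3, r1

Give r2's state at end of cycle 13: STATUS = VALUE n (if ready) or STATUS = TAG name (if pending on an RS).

c1: issue MUL r1<-Mul1 | r0:2,r1:Mul1,r2:3,r3:8
c2: issue ADD r1<-Add1 | r0:2,r1:Add1,r2:3,r3:8
c3: issue MUL r2<-Mul2 | r0:2,r1:Add1,r2:Mul2,r3:8
c4: CDB Add1=4; stall | r0:2,r1:4,r2:Mul2,r3:8
c5: stall | r0:2,r1:4,r2:Mul2,r3:8
c6: CDB Mul1=16; issue MUL r2<-Mul1 | r0:2,r1:4,r2:Mul1,r3:8
c7: stall | r0:2,r1:4,r2:Mul1,r3:8
c8: stall | r0:2,r1:4,r2:Mul1,r3:8
c9: CDB Mul2=32; issue MUL r1<-Mul2 | r0:2,r1:Mul2,r2:Mul1,r3:8
c10: issue SUB r0<-Add1 | r0:Add1,r1:Mul2,r2:Mul1,r3:8
c11: stall | r0:Add1,r1:Mul2,r2:Mul1,r3:8
c12: stall | r0:Add1,r1:Mul2,r2:Mul1,r3:8
c13: stall | r0:Add1,r1:Mul2,r2:Mul1,r3:8

STATUS = TAG Mul1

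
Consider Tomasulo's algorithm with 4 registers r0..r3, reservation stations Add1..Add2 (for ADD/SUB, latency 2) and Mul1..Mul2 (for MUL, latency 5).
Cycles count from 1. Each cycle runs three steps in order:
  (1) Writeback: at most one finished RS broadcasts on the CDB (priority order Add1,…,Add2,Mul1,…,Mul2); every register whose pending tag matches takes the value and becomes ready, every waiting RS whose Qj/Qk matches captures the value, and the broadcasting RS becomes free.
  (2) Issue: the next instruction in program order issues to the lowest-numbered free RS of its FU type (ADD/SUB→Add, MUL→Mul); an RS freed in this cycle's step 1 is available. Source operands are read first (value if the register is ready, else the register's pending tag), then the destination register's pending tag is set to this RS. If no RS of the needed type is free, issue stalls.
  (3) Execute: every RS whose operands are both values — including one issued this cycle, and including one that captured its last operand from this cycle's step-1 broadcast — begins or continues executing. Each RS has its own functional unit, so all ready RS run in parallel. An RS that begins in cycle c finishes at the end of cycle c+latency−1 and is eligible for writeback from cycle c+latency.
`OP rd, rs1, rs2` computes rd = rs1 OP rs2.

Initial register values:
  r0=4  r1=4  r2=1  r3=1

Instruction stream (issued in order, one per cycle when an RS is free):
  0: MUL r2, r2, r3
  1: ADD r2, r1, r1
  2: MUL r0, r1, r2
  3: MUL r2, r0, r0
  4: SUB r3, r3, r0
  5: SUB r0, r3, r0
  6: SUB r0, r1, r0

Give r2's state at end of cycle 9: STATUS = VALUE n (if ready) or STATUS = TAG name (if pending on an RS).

STATUS = TAG Mul1

cycle 1: issue MUL r2<-Mul1 // r0:4,r1:4,r2:Mul1,r3:1
cycle 2: issue ADD r2<-Add1 // r0:4,r1:4,r2:Add1,r3:1
cycle 3: issue MUL r0<-Mul2 // r0:Mul2,r1:4,r2:Add1,r3:1
cycle 4: CDB Add1=8; stall // r0:Mul2,r1:4,r2:8,r3:1
cycle 5: stall // r0:Mul2,r1:4,r2:8,r3:1
cycle 6: CDB Mul1=1; issue MUL r2<-Mul1 // r0:Mul2,r1:4,r2:Mul1,r3:1
cycle 7: issue SUB r3<-Add1 // r0:Mul2,r1:4,r2:Mul1,r3:Add1
cycle 8: issue SUB r0<-Add2 // r0:Add2,r1:4,r2:Mul1,r3:Add1
cycle 9: CDB Mul2=32; stall // r0:Add2,r1:4,r2:Mul1,r3:Add1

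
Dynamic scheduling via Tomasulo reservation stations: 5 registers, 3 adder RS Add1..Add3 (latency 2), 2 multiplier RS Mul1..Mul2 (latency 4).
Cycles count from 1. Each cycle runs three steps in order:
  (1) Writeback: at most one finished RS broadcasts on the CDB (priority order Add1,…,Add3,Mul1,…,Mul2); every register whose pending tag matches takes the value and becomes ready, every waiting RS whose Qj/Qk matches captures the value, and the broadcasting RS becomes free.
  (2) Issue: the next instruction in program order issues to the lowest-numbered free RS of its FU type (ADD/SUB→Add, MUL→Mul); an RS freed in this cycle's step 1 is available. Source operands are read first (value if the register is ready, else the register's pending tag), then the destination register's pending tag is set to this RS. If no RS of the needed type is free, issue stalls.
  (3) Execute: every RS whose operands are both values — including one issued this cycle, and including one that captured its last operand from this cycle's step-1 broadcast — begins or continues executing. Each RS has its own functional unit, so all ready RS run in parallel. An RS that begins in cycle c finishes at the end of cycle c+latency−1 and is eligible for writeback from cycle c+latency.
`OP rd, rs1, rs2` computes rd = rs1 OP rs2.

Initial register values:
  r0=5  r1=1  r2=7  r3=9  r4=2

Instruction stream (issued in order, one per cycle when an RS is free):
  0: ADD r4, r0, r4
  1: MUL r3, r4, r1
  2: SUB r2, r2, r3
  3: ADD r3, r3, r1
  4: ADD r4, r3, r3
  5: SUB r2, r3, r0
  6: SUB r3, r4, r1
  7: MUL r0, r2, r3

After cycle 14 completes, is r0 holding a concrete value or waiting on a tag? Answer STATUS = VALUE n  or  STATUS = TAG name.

c1: issue ADD r4<-Add1 | r0:5,r1:1,r2:7,r3:9,r4:Add1
c2: issue MUL r3<-Mul1 | r0:5,r1:1,r2:7,r3:Mul1,r4:Add1
c3: CDB Add1=7; issue SUB r2<-Add1 | r0:5,r1:1,r2:Add1,r3:Mul1,r4:7
c4: issue ADD r3<-Add2 | r0:5,r1:1,r2:Add1,r3:Add2,r4:7
c5: issue ADD r4<-Add3 | r0:5,r1:1,r2:Add1,r3:Add2,r4:Add3
c6: stall | r0:5,r1:1,r2:Add1,r3:Add2,r4:Add3
c7: CDB Mul1=7; stall | r0:5,r1:1,r2:Add1,r3:Add2,r4:Add3
c8: stall | r0:5,r1:1,r2:Add1,r3:Add2,r4:Add3
c9: CDB Add1=0; issue SUB r2<-Add1 | r0:5,r1:1,r2:Add1,r3:Add2,r4:Add3
c10: CDB Add2=8; issue SUB r3<-Add2 | r0:5,r1:1,r2:Add1,r3:Add2,r4:Add3
c11: issue MUL r0<-Mul1 | r0:Mul1,r1:1,r2:Add1,r3:Add2,r4:Add3
c12: CDB Add1=3 | r0:Mul1,r1:1,r2:3,r3:Add2,r4:Add3
c13: CDB Add3=16 | r0:Mul1,r1:1,r2:3,r3:Add2,r4:16
c14: - | r0:Mul1,r1:1,r2:3,r3:Add2,r4:16

STATUS = TAG Mul1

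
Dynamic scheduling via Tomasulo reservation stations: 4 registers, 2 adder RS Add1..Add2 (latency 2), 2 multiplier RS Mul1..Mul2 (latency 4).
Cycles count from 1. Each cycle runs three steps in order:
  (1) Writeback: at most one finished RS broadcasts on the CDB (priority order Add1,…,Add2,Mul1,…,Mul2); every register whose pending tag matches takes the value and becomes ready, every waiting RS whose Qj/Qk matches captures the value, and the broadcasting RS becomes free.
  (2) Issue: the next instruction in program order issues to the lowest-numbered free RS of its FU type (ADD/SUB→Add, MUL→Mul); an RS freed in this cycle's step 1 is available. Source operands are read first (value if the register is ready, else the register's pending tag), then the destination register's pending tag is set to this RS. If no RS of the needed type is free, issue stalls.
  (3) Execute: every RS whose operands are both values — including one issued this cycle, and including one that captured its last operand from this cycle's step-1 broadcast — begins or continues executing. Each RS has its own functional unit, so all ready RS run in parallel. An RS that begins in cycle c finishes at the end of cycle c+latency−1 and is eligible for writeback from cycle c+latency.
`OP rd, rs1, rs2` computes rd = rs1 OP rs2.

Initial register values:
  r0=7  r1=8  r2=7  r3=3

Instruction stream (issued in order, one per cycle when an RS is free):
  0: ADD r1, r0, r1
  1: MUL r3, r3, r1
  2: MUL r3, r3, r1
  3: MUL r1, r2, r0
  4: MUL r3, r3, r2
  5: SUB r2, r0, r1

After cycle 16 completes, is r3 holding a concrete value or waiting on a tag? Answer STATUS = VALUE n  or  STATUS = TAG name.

  c1: issue ADD r1<-Add1  regs: r0:7,r1:Add1,r2:7,r3:3
  c2: issue MUL r3<-Mul1  regs: r0:7,r1:Add1,r2:7,r3:Mul1
  c3: CDB Add1=15; issue MUL r3<-Mul2  regs: r0:7,r1:15,r2:7,r3:Mul2
  c4: stall  regs: r0:7,r1:15,r2:7,r3:Mul2
  c5: stall  regs: r0:7,r1:15,r2:7,r3:Mul2
  c6: stall  regs: r0:7,r1:15,r2:7,r3:Mul2
  c7: CDB Mul1=45; issue MUL r1<-Mul1  regs: r0:7,r1:Mul1,r2:7,r3:Mul2
  c8: stall  regs: r0:7,r1:Mul1,r2:7,r3:Mul2
  c9: stall  regs: r0:7,r1:Mul1,r2:7,r3:Mul2
  c10: stall  regs: r0:7,r1:Mul1,r2:7,r3:Mul2
  c11: CDB Mul1=49; issue MUL r3<-Mul1  regs: r0:7,r1:49,r2:7,r3:Mul1
  c12: CDB Mul2=675; issue SUB r2<-Add1  regs: r0:7,r1:49,r2:Add1,r3:Mul1
  c13: -  regs: r0:7,r1:49,r2:Add1,r3:Mul1
  c14: CDB Add1=-42  regs: r0:7,r1:49,r2:-42,r3:Mul1
  c15: -  regs: r0:7,r1:49,r2:-42,r3:Mul1
  c16: CDB Mul1=4725  regs: r0:7,r1:49,r2:-42,r3:4725

STATUS = VALUE 4725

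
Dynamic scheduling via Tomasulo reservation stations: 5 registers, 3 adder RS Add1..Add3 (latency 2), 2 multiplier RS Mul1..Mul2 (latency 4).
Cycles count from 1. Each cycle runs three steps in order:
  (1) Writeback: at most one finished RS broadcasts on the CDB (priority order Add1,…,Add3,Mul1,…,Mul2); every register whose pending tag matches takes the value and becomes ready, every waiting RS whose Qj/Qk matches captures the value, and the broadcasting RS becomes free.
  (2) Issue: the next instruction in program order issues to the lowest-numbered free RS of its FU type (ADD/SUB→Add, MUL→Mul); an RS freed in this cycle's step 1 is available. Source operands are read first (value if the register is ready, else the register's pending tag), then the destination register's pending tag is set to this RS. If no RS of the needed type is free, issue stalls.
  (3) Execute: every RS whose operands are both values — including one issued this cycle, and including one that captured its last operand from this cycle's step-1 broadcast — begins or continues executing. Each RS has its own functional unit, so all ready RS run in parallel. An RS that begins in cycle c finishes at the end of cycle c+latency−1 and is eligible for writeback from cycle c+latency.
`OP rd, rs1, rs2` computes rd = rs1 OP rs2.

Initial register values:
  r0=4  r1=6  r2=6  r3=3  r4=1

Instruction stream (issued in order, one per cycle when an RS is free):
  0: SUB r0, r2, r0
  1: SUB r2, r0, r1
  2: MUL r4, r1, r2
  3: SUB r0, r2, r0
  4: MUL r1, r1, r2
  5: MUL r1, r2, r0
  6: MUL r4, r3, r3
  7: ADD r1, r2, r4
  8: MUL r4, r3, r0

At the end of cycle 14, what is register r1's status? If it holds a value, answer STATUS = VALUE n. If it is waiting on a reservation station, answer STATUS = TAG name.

STATUS = TAG Add1

  c1: issue SUB r0<-Add1  regs: r0:Add1,r1:6,r2:6,r3:3,r4:1
  c2: issue SUB r2<-Add2  regs: r0:Add1,r1:6,r2:Add2,r3:3,r4:1
  c3: CDB Add1=2; issue MUL r4<-Mul1  regs: r0:2,r1:6,r2:Add2,r3:3,r4:Mul1
  c4: issue SUB r0<-Add1  regs: r0:Add1,r1:6,r2:Add2,r3:3,r4:Mul1
  c5: CDB Add2=-4; issue MUL r1<-Mul2  regs: r0:Add1,r1:Mul2,r2:-4,r3:3,r4:Mul1
  c6: stall  regs: r0:Add1,r1:Mul2,r2:-4,r3:3,r4:Mul1
  c7: CDB Add1=-6; stall  regs: r0:-6,r1:Mul2,r2:-4,r3:3,r4:Mul1
  c8: stall  regs: r0:-6,r1:Mul2,r2:-4,r3:3,r4:Mul1
  c9: CDB Mul1=-24; issue MUL r1<-Mul1  regs: r0:-6,r1:Mul1,r2:-4,r3:3,r4:-24
  c10: CDB Mul2=-24; issue MUL r4<-Mul2  regs: r0:-6,r1:Mul1,r2:-4,r3:3,r4:Mul2
  c11: issue ADD r1<-Add1  regs: r0:-6,r1:Add1,r2:-4,r3:3,r4:Mul2
  c12: stall  regs: r0:-6,r1:Add1,r2:-4,r3:3,r4:Mul2
  c13: CDB Mul1=24; issue MUL r4<-Mul1  regs: r0:-6,r1:Add1,r2:-4,r3:3,r4:Mul1
  c14: CDB Mul2=9  regs: r0:-6,r1:Add1,r2:-4,r3:3,r4:Mul1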